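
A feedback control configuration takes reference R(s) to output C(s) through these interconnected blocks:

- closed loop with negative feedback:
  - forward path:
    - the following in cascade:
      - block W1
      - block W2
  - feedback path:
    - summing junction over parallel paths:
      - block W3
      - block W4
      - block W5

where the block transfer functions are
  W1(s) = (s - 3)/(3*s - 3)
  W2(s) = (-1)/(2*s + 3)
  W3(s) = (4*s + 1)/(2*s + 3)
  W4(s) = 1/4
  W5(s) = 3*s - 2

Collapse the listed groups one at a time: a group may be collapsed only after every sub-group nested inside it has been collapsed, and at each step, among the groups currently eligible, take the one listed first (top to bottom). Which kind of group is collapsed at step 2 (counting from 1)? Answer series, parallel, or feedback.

Answer: parallel

Working:
Step 1 - series reduction of W1, W2
Step 2 - sum the parallel branches W3, W4, W5
Step 3 - apply the feedback formula to (W1*W2), (W3+W4+W5)
Step 2 collapses a parallel group.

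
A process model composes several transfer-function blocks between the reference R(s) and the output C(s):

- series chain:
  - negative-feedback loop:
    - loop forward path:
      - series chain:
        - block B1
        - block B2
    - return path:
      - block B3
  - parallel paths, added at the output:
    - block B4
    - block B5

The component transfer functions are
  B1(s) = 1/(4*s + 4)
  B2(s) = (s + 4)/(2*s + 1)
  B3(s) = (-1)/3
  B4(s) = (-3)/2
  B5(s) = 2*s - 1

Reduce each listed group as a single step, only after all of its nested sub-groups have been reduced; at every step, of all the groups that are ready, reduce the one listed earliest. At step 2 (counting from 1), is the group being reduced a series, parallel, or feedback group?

Reducing step by step:

[1] multiply B1, B2 (series)
[2] apply the feedback formula to (B1*B2), B3
[3] reduce the parallel group B4, B5
[4] reduce the series chain [(B1*B2)/(1+(B1*B2)*B3)], (B4+B5)
Step 2 collapses a feedback group.

Answer: feedback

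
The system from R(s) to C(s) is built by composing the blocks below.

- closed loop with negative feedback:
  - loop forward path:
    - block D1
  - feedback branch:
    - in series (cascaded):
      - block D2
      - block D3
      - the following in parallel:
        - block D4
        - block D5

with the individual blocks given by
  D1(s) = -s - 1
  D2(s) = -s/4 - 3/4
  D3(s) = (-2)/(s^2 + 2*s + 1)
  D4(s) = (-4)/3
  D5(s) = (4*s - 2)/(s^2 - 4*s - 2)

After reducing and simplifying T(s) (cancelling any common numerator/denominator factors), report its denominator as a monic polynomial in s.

Answer: s^3 - 17*s^2/5 - 61*s/5 - 9/5

Working:
[1] parallel reduction of D4, D5, giving (-4*s^2 + 28*s + 2)/(3*s^2 - 12*s - 6)
[2] combine D2, D3, (D4+D5) in series, giving (-2*s^3 + 8*s^2 + 43*s + 3)/(3*s^4 - 6*s^3 - 27*s^2 - 24*s - 6)
[3] collapse the loop (D1 forward, (D2*D3*(D4+D5)) return), giving (-3*s^4 + 6*s^3 + 27*s^2 + 24*s + 6)/(5*s^3 - 17*s^2 - 61*s - 9)
No further cancellation is possible in the step-3 result, so that is T(s). Its denominator becomes monic after dividing by the leading coefficient 5.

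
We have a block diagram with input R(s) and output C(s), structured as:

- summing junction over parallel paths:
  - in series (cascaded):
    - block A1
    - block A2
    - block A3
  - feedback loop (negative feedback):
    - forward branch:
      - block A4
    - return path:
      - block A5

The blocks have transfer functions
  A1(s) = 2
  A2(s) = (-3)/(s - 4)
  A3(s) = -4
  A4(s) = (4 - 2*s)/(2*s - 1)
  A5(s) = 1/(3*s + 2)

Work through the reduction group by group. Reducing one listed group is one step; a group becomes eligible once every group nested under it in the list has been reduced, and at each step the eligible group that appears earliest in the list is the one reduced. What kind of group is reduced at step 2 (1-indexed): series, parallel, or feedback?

(1) reduce the series chain A1, A2, A3
(2) close the feedback loop around A4, A5
(3) reduce the parallel group (A1*A2*A3), [A4/(1+A4*A5)]
Step 2: feedback.

Final answer: feedback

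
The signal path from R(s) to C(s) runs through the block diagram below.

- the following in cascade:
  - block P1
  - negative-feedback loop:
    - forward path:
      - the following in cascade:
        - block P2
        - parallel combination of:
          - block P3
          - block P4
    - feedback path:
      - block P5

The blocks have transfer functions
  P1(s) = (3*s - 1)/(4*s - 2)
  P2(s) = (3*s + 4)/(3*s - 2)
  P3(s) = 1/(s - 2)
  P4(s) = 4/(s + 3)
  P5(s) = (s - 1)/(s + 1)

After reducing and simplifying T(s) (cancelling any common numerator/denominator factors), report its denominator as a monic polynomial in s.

Step 1. reduce the parallel group P3, P4 -> (5*s - 5)/(s^2 + s - 6)
Step 2. series reduction of P2, (P3+P4) -> (15*s^2 + 5*s - 20)/(3*s^3 + s^2 - 20*s + 12)
Step 3. reduce the feedback loop with forward (P2*(P3+P4)) and return P5 -> (15*s^3 + 20*s^2 - 15*s - 20)/(3*s^4 + 19*s^3 - 29*s^2 - 33*s + 32)
Step 4. combine P1, [(P2*(P3+P4))/(1+(P2*(P3+P4))*P5)] in series -> (45*s^4 + 45*s^3 - 65*s^2 - 45*s + 20)/(12*s^5 + 70*s^4 - 154*s^3 - 74*s^2 + 194*s - 64)
No further cancellation is possible in the step-4 result, so that is T(s). Its denominator becomes monic after dividing by the leading coefficient 12.

Therefore the answer is s^5 + 35*s^4/6 - 77*s^3/6 - 37*s^2/6 + 97*s/6 - 16/3.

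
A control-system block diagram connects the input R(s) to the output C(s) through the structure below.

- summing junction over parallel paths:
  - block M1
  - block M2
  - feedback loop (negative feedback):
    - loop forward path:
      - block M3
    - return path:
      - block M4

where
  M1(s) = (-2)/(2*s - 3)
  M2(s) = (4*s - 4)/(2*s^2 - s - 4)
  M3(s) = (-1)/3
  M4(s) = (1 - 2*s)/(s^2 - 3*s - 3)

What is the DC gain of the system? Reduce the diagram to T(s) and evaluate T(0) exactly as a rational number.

1. close the feedback loop around M3, M4 = (-s^2 + 3*s + 3)/(3*s^2 - 7*s - 10)
2. parallel reduction of M1, M2, [M3/(1+M3*M4)] = (-4*s^5 + 32*s^4 - 89*s^3 + 95*s^2 + 61*s - 164)/(12*s^5 - 52*s^4 + s^3 + 151*s^2 - 34*s - 120)
The step-2 result is T(s). Setting s = 0: T(0) = -164/(-120) = 41/30.

Answer: 41/30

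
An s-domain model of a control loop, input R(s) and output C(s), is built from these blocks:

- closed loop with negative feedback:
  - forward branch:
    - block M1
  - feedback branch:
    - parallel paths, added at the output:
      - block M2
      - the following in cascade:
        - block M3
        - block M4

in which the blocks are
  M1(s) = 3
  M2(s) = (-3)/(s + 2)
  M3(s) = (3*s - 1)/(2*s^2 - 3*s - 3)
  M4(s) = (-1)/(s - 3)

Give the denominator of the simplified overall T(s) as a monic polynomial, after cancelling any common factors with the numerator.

The answer is s^4 - 23*s^3/2 + 30*s^2 - 24*s - 57/2.

Reasoning:
Step 1. combine M3, M4 in series = (1 - 3*s)/(2*s^3 - 9*s^2 + 6*s + 9)
Step 2. sum the parallel branches M2, (M3*M4) = (-6*s^3 + 24*s^2 - 23*s - 25)/(2*s^4 - 5*s^3 - 12*s^2 + 21*s + 18)
Step 3. collapse the loop (M1 forward, (M2+(M3*M4)) return) = (6*s^4 - 15*s^3 - 36*s^2 + 63*s + 54)/(2*s^4 - 23*s^3 + 60*s^2 - 48*s - 57)
T(s) is the step-3 result (common factors already cancelled). Leading coefficient of the denominator: 2. Divide through by 2 for the monic polynomial.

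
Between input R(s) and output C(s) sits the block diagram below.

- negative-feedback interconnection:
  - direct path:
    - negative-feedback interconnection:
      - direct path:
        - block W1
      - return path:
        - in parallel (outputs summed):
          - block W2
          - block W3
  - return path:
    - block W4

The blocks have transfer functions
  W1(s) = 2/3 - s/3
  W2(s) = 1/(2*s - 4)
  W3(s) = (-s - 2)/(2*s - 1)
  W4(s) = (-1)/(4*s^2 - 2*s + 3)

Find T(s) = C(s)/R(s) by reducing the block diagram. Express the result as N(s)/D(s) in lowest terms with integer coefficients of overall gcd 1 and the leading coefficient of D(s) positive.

First reduce the diagram to T(s).

Step 1. parallel reduction of W2, W3 -> (-2*s^2 + 2*s + 7)/(4*s^2 - 10*s + 4)
Step 2. collapse the loop (W1 forward, (W2+W3) return) -> (-4*s^2 + 10*s - 4)/(2*s^2 + 10*s - 13)
Step 3. feedback reduction of [W1/(1+W1*(W2+W3))], W4: this yields T(s), and no further normalization is needed

Answer: (-16*s^4 + 48*s^3 - 48*s^2 + 38*s - 12)/(8*s^4 + 36*s^3 - 62*s^2 + 46*s - 35)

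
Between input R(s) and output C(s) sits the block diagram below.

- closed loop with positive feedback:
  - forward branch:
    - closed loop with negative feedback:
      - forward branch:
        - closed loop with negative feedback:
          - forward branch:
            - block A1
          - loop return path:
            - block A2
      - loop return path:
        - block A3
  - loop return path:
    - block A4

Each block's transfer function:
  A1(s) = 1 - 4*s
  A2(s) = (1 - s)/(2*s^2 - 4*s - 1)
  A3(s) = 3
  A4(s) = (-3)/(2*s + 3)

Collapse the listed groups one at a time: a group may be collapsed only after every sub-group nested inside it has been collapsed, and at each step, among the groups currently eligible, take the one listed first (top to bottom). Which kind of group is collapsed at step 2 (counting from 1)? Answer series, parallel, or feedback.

Answer: feedback

Working:
Step 1 - collapse the loop (A1 forward, A2 return)
Step 2 - feedback reduction of [A1/(1+A1*A2)], A3
Step 3 - collapse the loop ([[A1/(1+A1*A2)]/(1+[A1/(1+A1*A2)]*A3)] forward, A4 return)
At step 2 the group reduced is feedback.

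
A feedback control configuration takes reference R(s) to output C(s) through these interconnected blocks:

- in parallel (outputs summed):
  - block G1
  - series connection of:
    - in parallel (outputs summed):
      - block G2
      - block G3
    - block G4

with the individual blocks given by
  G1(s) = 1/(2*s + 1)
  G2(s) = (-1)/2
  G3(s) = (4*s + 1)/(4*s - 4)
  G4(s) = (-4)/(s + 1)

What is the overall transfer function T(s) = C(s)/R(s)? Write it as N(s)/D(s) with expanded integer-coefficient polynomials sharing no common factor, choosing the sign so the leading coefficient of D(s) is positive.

1. add G2, G3 (parallel) -> (2*s + 3)/(4*s - 4)
2. cascade (G2+G3), G4 -> (-2*s - 3)/(s^2 - 1)
3. add G1, ((G2+G3)*G4) (parallel) - this is the overall T(s), already in the required normalized form

Hence the answer: (-3*s^2 - 8*s - 4)/(2*s^3 + s^2 - 2*s - 1)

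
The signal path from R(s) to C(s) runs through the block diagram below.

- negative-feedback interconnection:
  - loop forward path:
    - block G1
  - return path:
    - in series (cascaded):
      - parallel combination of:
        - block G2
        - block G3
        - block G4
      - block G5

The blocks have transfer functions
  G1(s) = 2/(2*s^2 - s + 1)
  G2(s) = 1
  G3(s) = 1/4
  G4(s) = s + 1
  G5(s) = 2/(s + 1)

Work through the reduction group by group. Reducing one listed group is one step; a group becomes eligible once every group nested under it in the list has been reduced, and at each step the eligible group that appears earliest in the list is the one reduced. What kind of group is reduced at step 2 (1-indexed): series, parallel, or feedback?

Step 1 - add G2, G3, G4 (parallel)
Step 2 - multiply (G2+G3+G4), G5 (series)
Step 3 - collapse the loop (G1 forward, ((G2+G3+G4)*G5) return)
The group at step 2 is a series group.

Hence the answer: series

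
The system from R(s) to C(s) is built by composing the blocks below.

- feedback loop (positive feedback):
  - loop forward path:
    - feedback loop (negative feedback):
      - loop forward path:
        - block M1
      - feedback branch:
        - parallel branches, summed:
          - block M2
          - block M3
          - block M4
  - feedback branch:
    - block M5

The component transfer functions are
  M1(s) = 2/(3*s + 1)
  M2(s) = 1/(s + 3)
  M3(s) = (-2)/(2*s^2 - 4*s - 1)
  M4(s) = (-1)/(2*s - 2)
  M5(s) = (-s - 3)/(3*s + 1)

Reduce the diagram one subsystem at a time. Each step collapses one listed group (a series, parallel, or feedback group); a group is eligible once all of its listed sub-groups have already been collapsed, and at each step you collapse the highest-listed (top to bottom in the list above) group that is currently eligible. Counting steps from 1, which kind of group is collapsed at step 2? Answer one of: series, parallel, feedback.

The answer is feedback.

Reasoning:
Step 1: add M2, M3, M4 (parallel)
Step 2: collapse the loop (M1 forward, (M2+M3+M4) return)
Step 3: reduce the feedback loop with forward [M1/(1+M1*(M2+M3+M4))] and return M5
So the answer for step 2 is feedback.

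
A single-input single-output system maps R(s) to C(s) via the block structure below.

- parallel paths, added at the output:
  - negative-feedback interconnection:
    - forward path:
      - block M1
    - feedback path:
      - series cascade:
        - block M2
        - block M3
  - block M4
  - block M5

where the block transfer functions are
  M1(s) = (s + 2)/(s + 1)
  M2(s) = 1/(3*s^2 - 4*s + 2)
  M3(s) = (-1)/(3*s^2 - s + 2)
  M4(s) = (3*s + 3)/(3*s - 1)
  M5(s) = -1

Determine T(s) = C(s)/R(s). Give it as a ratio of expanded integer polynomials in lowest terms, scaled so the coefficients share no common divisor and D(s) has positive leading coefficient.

Step 1 - cascade M2, M3: (-1)/(9*s^4 - 15*s^3 + 16*s^2 - 10*s + 4)
Step 2 - collapse the loop (M1 forward, (M2*M3) return): (9*s^5 + 3*s^4 - 14*s^3 + 22*s^2 - 16*s + 8)/(9*s^5 - 6*s^4 + s^3 + 6*s^2 - 7*s + 2)
Step 3 - reduce the parallel group [M1/(1+M1*(M2*M3))], M4, M5, giving the overall T(s)

Therefore the answer is (27*s^6 + 36*s^5 - 69*s^4 + 84*s^3 - 46*s^2 + 12*s)/(27*s^6 - 27*s^5 + 9*s^4 + 17*s^3 - 27*s^2 + 13*s - 2).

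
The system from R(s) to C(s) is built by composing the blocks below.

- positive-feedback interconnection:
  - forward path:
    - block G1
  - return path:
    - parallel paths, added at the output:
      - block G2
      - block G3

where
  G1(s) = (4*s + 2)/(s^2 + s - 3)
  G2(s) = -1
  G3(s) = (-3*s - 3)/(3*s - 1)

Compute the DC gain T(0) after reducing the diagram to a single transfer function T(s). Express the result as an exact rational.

Step 1: add G2, G3 (parallel); result (-6*s - 2)/(3*s - 1)
Step 2: collapse the loop (G1 forward, (G2+G3) return); result (12*s^2 + 2*s - 2)/(3*s^3 + 26*s^2 + 10*s + 7)
The step-2 result is T(s). Setting s = 0: T(0) = -2/7.

Final answer: -2/7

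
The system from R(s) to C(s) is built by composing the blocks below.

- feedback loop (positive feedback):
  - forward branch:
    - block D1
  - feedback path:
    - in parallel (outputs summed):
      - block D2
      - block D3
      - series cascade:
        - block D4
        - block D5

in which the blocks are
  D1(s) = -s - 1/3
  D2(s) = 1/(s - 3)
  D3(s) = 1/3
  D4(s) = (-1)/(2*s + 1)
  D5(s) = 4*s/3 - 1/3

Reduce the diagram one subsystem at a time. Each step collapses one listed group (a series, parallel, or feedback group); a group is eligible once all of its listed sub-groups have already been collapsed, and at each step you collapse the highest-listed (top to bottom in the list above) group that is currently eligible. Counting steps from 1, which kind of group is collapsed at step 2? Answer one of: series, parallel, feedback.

Reducing step by step:

1. combine D4, D5 in series
2. reduce the parallel group D2, D3, (D4*D5)
3. collapse the loop (D1 forward, (D2+D3+(D4*D5)) return)
At step 2 the group reduced is parallel.

Answer: parallel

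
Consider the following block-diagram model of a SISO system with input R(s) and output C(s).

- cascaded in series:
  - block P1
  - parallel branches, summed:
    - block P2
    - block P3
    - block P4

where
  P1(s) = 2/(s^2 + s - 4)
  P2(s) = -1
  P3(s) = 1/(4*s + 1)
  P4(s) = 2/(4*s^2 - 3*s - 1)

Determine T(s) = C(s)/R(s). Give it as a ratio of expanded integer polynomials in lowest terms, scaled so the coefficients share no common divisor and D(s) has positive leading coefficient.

Step 1. reduce the parallel group P2, P3, P4, giving (-4*s^2 + 4*s + 2)/(4*s^2 - 3*s - 1)
Step 2. multiply P1, (P2+P3+P4) (series), giving the overall T(s)

Final answer: (-8*s^2 + 8*s + 4)/(4*s^4 + s^3 - 20*s^2 + 11*s + 4)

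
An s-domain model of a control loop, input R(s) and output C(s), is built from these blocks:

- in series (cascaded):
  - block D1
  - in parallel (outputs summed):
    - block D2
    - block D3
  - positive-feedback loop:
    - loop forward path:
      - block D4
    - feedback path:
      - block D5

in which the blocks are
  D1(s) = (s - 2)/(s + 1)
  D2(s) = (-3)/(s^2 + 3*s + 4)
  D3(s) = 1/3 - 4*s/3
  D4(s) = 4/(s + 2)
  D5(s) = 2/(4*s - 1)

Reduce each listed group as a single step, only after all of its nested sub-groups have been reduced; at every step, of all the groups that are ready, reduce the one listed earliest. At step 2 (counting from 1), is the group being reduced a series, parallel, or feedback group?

The answer is feedback.

Reasoning:
Step 1: reduce the parallel group D2, D3
Step 2: feedback reduction of D4, D5
Step 3: multiply D1, (D2+D3), [D4/(1-D4*D5)] (series)
At step 2 the group reduced is feedback.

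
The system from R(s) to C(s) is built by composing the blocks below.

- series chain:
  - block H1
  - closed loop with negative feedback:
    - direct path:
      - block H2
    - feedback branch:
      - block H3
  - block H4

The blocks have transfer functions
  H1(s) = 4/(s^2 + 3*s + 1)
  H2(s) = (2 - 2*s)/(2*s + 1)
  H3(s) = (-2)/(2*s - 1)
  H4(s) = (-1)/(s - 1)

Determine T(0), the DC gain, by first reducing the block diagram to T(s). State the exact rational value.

The answer is 8/5.

Reasoning:
Step 1: feedback reduction of H2, H3: (-4*s^2 + 6*s - 2)/(4*s^2 + 4*s - 5)
Step 2: cascade H1, [H2/(1+H2*H3)], H4: (16*s - 8)/(4*s^4 + 16*s^3 + 11*s^2 - 11*s - 5)
Step 2 gives the overall T(s). Then T(0) = -8/(-5) = 8/5.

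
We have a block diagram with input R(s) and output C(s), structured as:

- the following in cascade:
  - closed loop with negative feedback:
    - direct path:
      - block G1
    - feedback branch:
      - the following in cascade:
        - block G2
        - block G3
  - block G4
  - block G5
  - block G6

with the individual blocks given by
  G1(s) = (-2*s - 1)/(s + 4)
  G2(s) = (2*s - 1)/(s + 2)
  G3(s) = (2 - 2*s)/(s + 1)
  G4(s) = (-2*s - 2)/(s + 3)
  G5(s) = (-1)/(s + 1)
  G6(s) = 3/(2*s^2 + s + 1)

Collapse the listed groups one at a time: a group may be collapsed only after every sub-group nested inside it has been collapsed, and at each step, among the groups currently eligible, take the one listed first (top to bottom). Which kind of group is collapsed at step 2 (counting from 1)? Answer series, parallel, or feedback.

Step 1: reduce the series chain G2, G3
Step 2: apply the feedback formula to G1, (G2*G3)
Step 3: series reduction of [G1/(1+G1*(G2*G3))], G4, G5, G6
The group at step 2 is a feedback group.

Hence the answer: feedback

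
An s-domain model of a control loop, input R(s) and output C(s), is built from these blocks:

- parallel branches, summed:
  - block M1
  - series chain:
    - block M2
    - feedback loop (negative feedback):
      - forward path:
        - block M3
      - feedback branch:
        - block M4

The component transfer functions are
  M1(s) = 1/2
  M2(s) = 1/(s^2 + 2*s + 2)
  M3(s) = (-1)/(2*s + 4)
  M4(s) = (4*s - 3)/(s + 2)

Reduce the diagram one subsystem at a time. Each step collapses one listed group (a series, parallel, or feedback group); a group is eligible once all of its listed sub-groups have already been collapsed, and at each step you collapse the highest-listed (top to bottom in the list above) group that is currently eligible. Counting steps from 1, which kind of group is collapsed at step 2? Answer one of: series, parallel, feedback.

Step 1: close the feedback loop around M3, M4
Step 2: cascade M2, [M3/(1+M3*M4)]
Step 3: combine M1, (M2*[M3/(1+M3*M4)]) in parallel
Step 2 collapses a series group.

Hence the answer: series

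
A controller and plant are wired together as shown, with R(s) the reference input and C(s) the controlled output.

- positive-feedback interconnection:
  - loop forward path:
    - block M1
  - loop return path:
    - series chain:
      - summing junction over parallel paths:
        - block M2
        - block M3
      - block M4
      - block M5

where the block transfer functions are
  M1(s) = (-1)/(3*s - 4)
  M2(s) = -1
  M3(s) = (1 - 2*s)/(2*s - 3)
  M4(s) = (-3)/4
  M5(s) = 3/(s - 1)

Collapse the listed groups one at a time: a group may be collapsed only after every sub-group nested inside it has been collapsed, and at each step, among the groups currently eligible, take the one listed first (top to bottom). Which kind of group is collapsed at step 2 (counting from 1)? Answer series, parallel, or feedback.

1. add M2, M3 (parallel)
2. reduce the series chain (M2+M3), M4, M5
3. feedback reduction of M1, ((M2+M3)*M4*M5)
At step 2 the group reduced is series.

Hence the answer: series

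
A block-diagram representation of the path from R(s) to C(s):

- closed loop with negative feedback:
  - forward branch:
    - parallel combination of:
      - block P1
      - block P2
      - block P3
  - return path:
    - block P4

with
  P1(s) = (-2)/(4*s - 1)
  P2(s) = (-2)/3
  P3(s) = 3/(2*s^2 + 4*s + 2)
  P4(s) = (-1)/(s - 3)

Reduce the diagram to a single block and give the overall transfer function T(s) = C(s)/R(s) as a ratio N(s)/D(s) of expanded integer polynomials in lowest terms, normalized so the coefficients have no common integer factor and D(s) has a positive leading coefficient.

[1] reduce the parallel group P1, P2, P3: (-16*s^3 - 40*s^2 + 4*s - 17)/(24*s^3 + 42*s^2 + 12*s - 6)
[2] feedback reduction of (P1+P2+P3), P4: this yields T(s), and no further normalization is needed

Answer: (-16*s^4 + 8*s^3 + 124*s^2 - 29*s + 51)/(24*s^4 - 14*s^3 - 74*s^2 - 46*s + 35)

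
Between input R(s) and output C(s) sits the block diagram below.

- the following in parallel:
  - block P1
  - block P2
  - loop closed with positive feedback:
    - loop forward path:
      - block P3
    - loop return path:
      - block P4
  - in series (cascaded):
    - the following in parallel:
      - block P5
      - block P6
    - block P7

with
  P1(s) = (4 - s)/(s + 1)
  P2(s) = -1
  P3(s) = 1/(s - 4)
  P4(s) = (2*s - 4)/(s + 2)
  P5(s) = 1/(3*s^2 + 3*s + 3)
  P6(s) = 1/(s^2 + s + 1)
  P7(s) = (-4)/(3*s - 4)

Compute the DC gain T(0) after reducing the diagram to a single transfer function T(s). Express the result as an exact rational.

(1) apply the feedback formula to P3, P4, giving (s + 2)/(s^2 - 4*s - 4)
(2) parallel reduction of P5, P6, giving 4/(3*s^2 + 3*s + 3)
(3) combine (P5+P6), P7 in series, giving (-16)/(9*s^3 - 3*s^2 - 3*s - 12)
(4) reduce the parallel group P1, P2, [P3/(1-P3*P4)], ((P5+P6)*P7), giving (-18*s^6 + 114*s^5 - 39*s^4 - 115*s^3 - 63*s^2 + 170*s + 184)/(9*s^6 - 30*s^5 - 66*s^4 - 15*s^3 + 72*s^2 + 108*s + 48)
That last expression is T(s); at s = 0 only the constant terms survive, so T(0) = 184/48 = 23/6.

Therefore the answer is 23/6.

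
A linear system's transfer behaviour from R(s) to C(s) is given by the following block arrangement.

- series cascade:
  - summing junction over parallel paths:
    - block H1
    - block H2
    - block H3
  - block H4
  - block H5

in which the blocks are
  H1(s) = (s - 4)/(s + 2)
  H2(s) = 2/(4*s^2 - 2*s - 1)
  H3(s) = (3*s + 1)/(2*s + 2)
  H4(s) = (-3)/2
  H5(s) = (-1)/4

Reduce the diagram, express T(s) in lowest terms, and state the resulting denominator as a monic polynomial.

Step 1. sum the parallel branches H1, H2, H3 -> (20*s^4 - 6*s^3 - 27*s^2 + 23*s + 14)/(8*s^4 + 20*s^3 + 2*s^2 - 14*s - 4)
Step 2. series reduction of (H1+H2+H3), H4, H5 -> (60*s^4 - 18*s^3 - 81*s^2 + 69*s + 42)/(64*s^4 + 160*s^3 + 16*s^2 - 112*s - 32)
Step 2 gives the fully reduced T(s), with no common factor left to cancel. The denominator's leading coefficient is 64, so divide each of its coefficients by 64 to get the monic form.

Hence the answer: s^4 + 5*s^3/2 + s^2/4 - 7*s/4 - 1/2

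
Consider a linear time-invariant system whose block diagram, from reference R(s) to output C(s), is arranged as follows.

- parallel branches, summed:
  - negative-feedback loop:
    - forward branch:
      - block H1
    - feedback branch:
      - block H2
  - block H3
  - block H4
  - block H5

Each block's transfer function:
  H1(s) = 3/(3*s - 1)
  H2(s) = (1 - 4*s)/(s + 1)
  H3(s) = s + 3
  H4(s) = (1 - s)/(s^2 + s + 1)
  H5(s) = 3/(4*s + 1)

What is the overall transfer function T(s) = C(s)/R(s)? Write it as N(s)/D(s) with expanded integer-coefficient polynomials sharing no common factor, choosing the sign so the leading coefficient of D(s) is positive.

First reduce the diagram to T(s).

Step 1: apply the feedback formula to H1, H2 = (3*s + 3)/(3*s^2 - 10*s + 2)
Step 2: add [H1/(1+H1*H2)], H3, H4, H5 (parallel); the result is T(s) itself (integer coefficients, no common factor, positive leading denominator coefficient)

Answer: (12*s^6 + 11*s^5 - 93*s^4 - 63*s^3 - 131*s^2 - 8*s + 17)/(12*s^5 - 25*s^4 - 27*s^3 - 37*s^2 + 2)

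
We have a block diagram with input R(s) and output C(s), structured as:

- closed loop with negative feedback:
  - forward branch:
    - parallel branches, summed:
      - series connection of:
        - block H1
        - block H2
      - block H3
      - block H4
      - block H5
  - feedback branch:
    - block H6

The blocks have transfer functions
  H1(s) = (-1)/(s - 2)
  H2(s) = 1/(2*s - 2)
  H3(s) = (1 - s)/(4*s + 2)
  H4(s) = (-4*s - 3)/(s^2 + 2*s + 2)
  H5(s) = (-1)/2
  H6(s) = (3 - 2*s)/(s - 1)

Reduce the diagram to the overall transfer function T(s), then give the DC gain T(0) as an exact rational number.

Step 1. cascade H1, H2 gives (-1)/(2*s^2 - 6*s + 4)
Step 2. sum the parallel branches (H1*H2), H3, H4, H5 gives (-3*s^5 - 13*s^4 + 32*s^3 + 23*s^2 - 40*s - 14)/(4*s^5 - 2*s^4 - 10*s^3 - 12*s^2 + 12*s + 8)
Step 3. apply the feedback formula to ((H1*H2)+H3+H4+H5), H6 gives (-3*s^6 - 10*s^5 + 45*s^4 - 9*s^3 - 63*s^2 + 26*s + 14)/(10*s^6 + 11*s^5 - 111*s^4 + 48*s^3 + 173*s^2 - 96*s - 50)
That last expression is T(s); at s = 0 only the constant terms survive, so T(0) = 14/(-50) = -7/25.

Hence the answer: -7/25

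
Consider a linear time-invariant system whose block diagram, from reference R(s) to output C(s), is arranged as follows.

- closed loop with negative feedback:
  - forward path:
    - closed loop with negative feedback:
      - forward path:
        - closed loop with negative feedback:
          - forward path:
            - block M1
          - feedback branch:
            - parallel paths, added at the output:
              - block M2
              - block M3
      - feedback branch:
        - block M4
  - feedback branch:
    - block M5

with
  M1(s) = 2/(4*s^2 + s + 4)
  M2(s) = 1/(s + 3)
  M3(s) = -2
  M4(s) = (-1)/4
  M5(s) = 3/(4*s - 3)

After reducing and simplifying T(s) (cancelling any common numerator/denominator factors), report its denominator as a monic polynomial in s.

Reducing step by step:

(1) parallel reduction of M2, M3: (-2*s - 5)/(s + 3)
(2) reduce the feedback loop with forward M1 and return (M2+M3): (2*s + 6)/(4*s^3 + 13*s^2 + 3*s + 2)
(3) close the feedback loop around [M1/(1+M1*(M2+M3))], M4: (4*s + 12)/(8*s^3 + 26*s^2 + 5*s + 1)
(4) apply the feedback formula to [[M1/(1+M1*(M2+M3))]/(1+[M1/(1+M1*(M2+M3))]*M4)], M5: (16*s^2 + 36*s - 36)/(32*s^4 + 80*s^3 - 58*s^2 + s + 33)
No further cancellation is possible in the step-4 result, so that is T(s). Its denominator becomes monic after dividing by the leading coefficient 32.

Answer: s^4 + 5*s^3/2 - 29*s^2/16 + s/32 + 33/32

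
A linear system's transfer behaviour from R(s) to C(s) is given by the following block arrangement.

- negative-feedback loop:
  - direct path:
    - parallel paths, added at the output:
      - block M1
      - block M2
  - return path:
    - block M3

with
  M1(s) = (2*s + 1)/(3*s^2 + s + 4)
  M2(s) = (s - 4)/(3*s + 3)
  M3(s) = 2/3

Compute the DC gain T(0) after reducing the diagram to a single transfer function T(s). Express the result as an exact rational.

First reduce the diagram to T(s).

1. parallel reduction of M1, M2 = (3*s^3 - 5*s^2 + 9*s - 13)/(9*s^3 + 12*s^2 + 15*s + 12)
2. collapse the loop ((M1+M2) forward, M3 return) = (9*s^3 - 15*s^2 + 27*s - 39)/(33*s^3 + 26*s^2 + 63*s + 10)
DC gain: substitute s = 0 into T(s) from step 2: T(0) = -39/10.

Answer: -39/10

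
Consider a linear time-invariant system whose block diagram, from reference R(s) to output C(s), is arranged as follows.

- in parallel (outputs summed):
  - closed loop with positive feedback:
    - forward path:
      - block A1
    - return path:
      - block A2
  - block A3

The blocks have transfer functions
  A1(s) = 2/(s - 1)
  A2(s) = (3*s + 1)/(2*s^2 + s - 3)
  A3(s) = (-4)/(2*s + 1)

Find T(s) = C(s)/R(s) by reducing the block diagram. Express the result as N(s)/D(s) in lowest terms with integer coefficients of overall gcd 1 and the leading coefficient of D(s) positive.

Reducing step by step:

[1] apply the feedback formula to A1, A2; result (4*s^2 + 2*s - 6)/(2*s^3 - s^2 - 10*s + 1)
[2] parallel reduction of [A1/(1-A1*A2)], A3; the result is T(s) itself (integer coefficients, no common factor, positive leading denominator coefficient)

Answer: (12*s^2 + 30*s - 10)/(4*s^4 - 21*s^2 - 8*s + 1)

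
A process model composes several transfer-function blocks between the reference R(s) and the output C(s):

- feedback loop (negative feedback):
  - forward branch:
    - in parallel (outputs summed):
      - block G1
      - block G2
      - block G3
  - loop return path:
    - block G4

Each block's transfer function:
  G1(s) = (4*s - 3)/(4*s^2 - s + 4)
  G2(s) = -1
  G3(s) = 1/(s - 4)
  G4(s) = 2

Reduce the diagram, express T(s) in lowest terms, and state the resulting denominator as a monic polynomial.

(1) reduce the parallel group G1, G2, G3 = (-4*s^3 + 25*s^2 - 28*s + 32)/(4*s^3 - 17*s^2 + 8*s - 16)
(2) reduce the feedback loop with forward (G1+G2+G3) and return G4 = (4*s^3 - 25*s^2 + 28*s - 32)/(4*s^3 - 33*s^2 + 48*s - 48)
That last expression is T(s), already simplified. Scaling its denominator by 1/4 (the reciprocal of the leading coefficient) yields the monic denominator.

Final answer: s^3 - 33*s^2/4 + 12*s - 12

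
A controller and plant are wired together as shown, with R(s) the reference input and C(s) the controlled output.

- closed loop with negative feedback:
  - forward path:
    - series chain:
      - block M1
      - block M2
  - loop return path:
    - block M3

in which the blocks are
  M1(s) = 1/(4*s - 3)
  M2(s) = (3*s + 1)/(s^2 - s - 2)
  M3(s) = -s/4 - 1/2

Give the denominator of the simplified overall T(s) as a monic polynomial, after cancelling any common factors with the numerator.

(1) combine M1, M2 in series: (3*s + 1)/(4*s^3 - 7*s^2 - 5*s + 6)
(2) apply the feedback formula to (M1*M2), M3: (12*s + 4)/(16*s^3 - 31*s^2 - 27*s + 22)
T(s) is the step-2 result (common factors already cancelled). Leading coefficient of the denominator: 16. Divide through by 16 for the monic polynomial.

Final answer: s^3 - 31*s^2/16 - 27*s/16 + 11/8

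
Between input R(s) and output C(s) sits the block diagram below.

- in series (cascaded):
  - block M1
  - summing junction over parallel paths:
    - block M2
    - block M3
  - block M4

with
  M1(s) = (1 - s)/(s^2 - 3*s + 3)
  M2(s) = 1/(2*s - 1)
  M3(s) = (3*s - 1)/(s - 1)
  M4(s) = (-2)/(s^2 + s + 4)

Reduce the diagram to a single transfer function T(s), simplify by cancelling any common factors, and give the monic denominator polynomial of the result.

(1) reduce the parallel group M2, M3: (6*s^2 - 4*s)/(2*s^2 - 3*s + 1)
(2) reduce the series chain M1, (M2+M3), M4: (12*s^2 - 8*s)/(2*s^5 - 5*s^4 + 10*s^3 - 22*s^2 + 33*s - 12)
Step 2 gives the fully reduced T(s), with no common factor left to cancel. The denominator's leading coefficient is 2, so divide each of its coefficients by 2 to get the monic form.

Answer: s^5 - 5*s^4/2 + 5*s^3 - 11*s^2 + 33*s/2 - 6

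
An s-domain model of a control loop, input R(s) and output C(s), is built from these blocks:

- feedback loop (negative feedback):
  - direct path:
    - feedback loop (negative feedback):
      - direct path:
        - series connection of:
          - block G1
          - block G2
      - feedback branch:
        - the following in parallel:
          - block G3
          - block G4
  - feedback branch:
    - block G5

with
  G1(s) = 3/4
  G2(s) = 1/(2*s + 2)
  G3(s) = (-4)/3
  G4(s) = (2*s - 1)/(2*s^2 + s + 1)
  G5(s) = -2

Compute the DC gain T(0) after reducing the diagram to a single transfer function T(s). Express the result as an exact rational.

1. reduce the series chain G1, G2 = 3/(8*s + 8)
2. reduce the parallel group G3, G4 = (-8*s^2 + 2*s - 7)/(6*s^2 + 3*s + 3)
3. apply the feedback formula to (G1*G2), (G3+G4) = (6*s^2 + 3*s + 3)/(16*s^3 + 16*s^2 + 18*s + 1)
4. close the feedback loop around [(G1*G2)/(1+(G1*G2)*(G3+G4))], G5 = (6*s^2 + 3*s + 3)/(16*s^3 + 4*s^2 + 12*s - 5)
Evaluating the step-4 result (the overall T(s)) at s = 0 gives T(0) = 3/(-5) = -3/5.

Therefore the answer is -3/5.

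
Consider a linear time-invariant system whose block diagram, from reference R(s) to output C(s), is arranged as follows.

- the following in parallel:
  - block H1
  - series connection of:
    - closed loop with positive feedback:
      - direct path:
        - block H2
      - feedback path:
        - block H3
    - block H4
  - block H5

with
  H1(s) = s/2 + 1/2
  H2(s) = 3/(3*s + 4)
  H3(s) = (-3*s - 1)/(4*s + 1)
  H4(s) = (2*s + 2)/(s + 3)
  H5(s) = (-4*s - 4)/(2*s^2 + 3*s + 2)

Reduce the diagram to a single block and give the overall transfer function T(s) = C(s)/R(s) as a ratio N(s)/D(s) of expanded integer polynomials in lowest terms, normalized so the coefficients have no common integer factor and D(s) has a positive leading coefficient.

Step 1: close the feedback loop around H2, H3 = (12*s + 3)/(12*s^2 + 28*s + 7)
Step 2: multiply [H2/(1-H2*H3)], H4 (series) = (24*s^2 + 30*s + 6)/(12*s^3 + 64*s^2 + 91*s + 21)
Step 3: combine H1, ([H2/(1-H2*H3)]*H4), H5 in parallel: this yields T(s), and no further normalization is needed

Answer: (24*s^6 + 188*s^5 + 562*s^4 + 497*s^3 - 252*s^2 - 453*s - 102)/(48*s^5 + 328*s^4 + 796*s^3 + 886*s^2 + 490*s + 84)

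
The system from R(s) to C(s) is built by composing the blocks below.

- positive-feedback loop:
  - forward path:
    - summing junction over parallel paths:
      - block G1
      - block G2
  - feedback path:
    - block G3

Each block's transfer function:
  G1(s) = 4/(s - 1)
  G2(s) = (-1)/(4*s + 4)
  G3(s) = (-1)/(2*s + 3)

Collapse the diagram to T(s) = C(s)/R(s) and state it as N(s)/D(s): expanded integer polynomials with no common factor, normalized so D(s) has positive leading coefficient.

Reducing step by step:

Step 1. add G1, G2 (parallel); result (15*s + 17)/(4*s^2 - 4)
Step 2. collapse the loop ((G1+G2) forward, G3 return) - this is the overall T(s), already in the required normalized form

Answer: (30*s^2 + 79*s + 51)/(8*s^3 + 12*s^2 + 7*s + 5)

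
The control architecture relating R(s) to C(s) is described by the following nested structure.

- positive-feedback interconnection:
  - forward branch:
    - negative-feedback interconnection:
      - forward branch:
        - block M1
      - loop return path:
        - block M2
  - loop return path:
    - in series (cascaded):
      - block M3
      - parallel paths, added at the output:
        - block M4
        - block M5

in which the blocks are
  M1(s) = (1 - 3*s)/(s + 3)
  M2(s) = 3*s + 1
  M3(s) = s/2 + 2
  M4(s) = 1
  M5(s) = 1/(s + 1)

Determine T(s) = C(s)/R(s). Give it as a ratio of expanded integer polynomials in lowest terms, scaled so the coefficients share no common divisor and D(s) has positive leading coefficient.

The answer is (6*s^2 + 4*s - 2)/(15*s^3 - s^2 - 28*s).

Reasoning:
Step 1: collapse the loop (M1 forward, M2 return): (3*s - 1)/(9*s^2 - s - 4)
Step 2: reduce the parallel group M4, M5: (s + 2)/(s + 1)
Step 3: combine M3, (M4+M5) in series: (s^2 + 6*s + 8)/(2*s + 2)
Step 4: apply the feedback formula to [M1/(1+M1*M2)], (M3*(M4+M5)), which is the overall transfer function T(s) = C(s)/R(s) in lowest terms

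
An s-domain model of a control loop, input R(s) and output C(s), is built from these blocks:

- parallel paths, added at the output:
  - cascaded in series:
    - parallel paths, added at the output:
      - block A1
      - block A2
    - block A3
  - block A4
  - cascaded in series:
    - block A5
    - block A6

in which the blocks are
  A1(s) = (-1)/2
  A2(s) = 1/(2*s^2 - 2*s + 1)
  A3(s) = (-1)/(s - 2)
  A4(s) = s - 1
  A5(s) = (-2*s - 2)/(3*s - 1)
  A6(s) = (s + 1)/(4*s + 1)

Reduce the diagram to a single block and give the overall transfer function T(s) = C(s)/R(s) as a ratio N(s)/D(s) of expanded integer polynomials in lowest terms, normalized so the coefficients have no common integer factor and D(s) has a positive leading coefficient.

1. reduce the parallel group A1, A2 -> (-2*s^2 + 2*s + 1)/(4*s^2 - 4*s + 2)
2. cascade (A1+A2), A3 -> (2*s^2 - 2*s - 1)/(4*s^3 - 12*s^2 + 10*s - 4)
3. cascade A5, A6 -> (-2*s^2 - 4*s - 2)/(12*s^2 - s - 1)
4. parallel reduction of ((A1+A2)*A3), A4, (A5*A6), which is the overall transfer function T(s) = C(s)/R(s) in lowest terms

Final answer: (48*s^6 - 204*s^5 + 308*s^4 - 180*s^3 + 20*s^2 + 9*s + 5)/(48*s^5 - 148*s^4 + 128*s^3 - 46*s^2 - 6*s + 4)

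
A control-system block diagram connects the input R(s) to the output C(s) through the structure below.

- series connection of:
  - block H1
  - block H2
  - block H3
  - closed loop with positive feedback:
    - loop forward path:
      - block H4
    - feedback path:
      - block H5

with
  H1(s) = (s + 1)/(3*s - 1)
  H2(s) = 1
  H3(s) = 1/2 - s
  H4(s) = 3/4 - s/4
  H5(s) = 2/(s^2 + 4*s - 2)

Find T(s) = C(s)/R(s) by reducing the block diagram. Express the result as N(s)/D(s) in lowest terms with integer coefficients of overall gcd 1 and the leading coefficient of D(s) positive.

First reduce the diagram to T(s).

Step 1: reduce the feedback loop with forward H4 and return H5; result (-s^3 - s^2 + 14*s - 6)/(4*s^2 + 18*s - 14)
Step 2: multiply H1, H2, H3, [H4/(1-H4*H5)] (series) - this is the overall T(s), already in the required normalized form

Answer: (2*s^5 + 3*s^4 - 28*s^3 - 3*s^2 + 20*s - 6)/(24*s^3 + 100*s^2 - 120*s + 28)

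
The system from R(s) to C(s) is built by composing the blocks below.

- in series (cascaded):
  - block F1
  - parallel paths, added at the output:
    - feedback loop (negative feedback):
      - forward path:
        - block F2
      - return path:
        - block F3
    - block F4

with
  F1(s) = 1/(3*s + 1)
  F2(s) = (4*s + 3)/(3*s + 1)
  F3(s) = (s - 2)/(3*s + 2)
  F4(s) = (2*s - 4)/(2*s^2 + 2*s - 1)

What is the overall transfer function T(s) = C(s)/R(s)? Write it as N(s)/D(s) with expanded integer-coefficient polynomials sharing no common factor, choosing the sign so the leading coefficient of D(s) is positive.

Answer: (24*s^4 + 84*s^3 - 10*s^2 - 29*s + 10)/(78*s^5 + 128*s^4 - 5*s^3 - 49*s^2 + 4)

Working:
Step 1 - collapse the loop (F2 forward, F3 return), giving (12*s^2 + 17*s + 6)/(13*s^2 + 4*s - 4)
Step 2 - sum the parallel branches [F2/(1+F2*F3)], F4, giving (24*s^4 + 84*s^3 - 10*s^2 - 29*s + 10)/(26*s^4 + 34*s^3 - 13*s^2 - 12*s + 4)
Step 3 - series reduction of F1, ([F2/(1+F2*F3)]+F4) - this is the overall T(s), already in the required normalized form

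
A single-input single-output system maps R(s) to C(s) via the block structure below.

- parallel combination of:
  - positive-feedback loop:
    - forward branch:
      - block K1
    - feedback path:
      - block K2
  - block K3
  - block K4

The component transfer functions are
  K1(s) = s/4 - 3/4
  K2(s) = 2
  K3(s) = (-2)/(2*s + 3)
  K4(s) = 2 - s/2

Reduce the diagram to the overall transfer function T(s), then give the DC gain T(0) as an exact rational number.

First reduce the diagram to T(s).

[1] reduce the feedback loop with forward K1 and return K2 = (3 - s)/(2*s - 10)
[2] add [K1/(1-K1*K2)], K3, K4 (parallel) = (-2*s^3 + 13*s^2 - 14*s - 31)/(4*s^2 - 14*s - 30)
Evaluating the step-2 result (the overall T(s)) at s = 0 gives T(0) = -31/(-30) = 31/30.

Answer: 31/30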